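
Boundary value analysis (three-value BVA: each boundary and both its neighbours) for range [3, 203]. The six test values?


Range: [3, 203]
Boundaries: just below min, min, min+1, max-1, max, just above max
Values: [2, 3, 4, 202, 203, 204]

[2, 3, 4, 202, 203, 204]


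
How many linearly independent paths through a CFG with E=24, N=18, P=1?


Formula: V(G) = E - N + 2P
V(G) = 24 - 18 + 2*1
V(G) = 6 + 2
V(G) = 8

8


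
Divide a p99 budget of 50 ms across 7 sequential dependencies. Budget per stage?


Formula: per_stage = total_budget / stages
per_stage = 50 / 7
per_stage = 7.14 ms

7.14 ms


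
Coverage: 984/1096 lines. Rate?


Coverage = covered / total * 100
Coverage = 984 / 1096 * 100
Coverage = 89.78%

89.78%


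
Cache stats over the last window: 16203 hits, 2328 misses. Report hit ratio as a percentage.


Formula: hit rate = hits / (hits + misses) * 100
hit rate = 16203 / (16203 + 2328) * 100
hit rate = 16203 / 18531 * 100
hit rate = 87.44%

87.44%


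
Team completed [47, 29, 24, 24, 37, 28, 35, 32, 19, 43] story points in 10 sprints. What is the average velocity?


Formula: Avg velocity = Total points / Number of sprints
Points: [47, 29, 24, 24, 37, 28, 35, 32, 19, 43]
Sum = 47 + 29 + 24 + 24 + 37 + 28 + 35 + 32 + 19 + 43 = 318
Avg velocity = 318 / 10 = 31.8 points/sprint

31.8 points/sprint


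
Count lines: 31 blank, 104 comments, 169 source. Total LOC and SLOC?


Total LOC = blank + comment + code
Total LOC = 31 + 104 + 169 = 304
SLOC (source only) = code = 169

Total LOC: 304, SLOC: 169


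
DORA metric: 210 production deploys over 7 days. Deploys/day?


Formula: deployments per day = releases / days
= 210 / 7
= 30.0 deploys/day
(equivalently, 210.0 deploys/week)

30.0 deploys/day


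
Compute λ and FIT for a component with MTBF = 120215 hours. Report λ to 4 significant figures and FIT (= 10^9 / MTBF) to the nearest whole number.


Formula: λ = 1 / MTBF; FIT = λ × 1e9 = 1e9 / MTBF
λ = 1 / 120215 ≈ 8.318e-06 failures/hour
FIT = 1e9 / 120215 ≈ 8318 failures per 1e9 hours (nearest whole number)

λ = 8.318e-06 /h, FIT = 8318


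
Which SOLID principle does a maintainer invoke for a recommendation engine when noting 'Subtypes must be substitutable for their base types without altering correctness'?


This describes the Liskov Substitution Principle (LSP)

Liskov Substitution Principle (LSP)


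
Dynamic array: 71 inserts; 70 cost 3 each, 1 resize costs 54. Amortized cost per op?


Formula: Amortized cost = Total cost / Operations
Total cost = (70 * 3) + (1 * 54)
Total cost = 210 + 54 = 264
Amortized = 264 / 71 = 3.7183

3.7183


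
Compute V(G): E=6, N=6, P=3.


Formula: V(G) = E - N + 2P
V(G) = 6 - 6 + 2*3
V(G) = 0 + 6
V(G) = 6

6


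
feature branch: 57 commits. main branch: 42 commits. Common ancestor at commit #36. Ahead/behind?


Common ancestor: commit #36
feature commits after divergence: 57 - 36 = 21
main commits after divergence: 42 - 36 = 6
feature is 21 commits ahead of main
main is 6 commits ahead of feature

feature ahead: 21, main ahead: 6


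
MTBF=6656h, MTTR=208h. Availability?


Availability = MTBF / (MTBF + MTTR)
Availability = 6656 / (6656 + 208)
Availability = 6656 / 6864
Availability = 96.9697%

96.9697%


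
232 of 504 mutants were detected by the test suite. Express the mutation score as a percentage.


Mutation score = killed / total * 100
Mutation score = 232 / 504 * 100
Mutation score = 46.03%

46.03%


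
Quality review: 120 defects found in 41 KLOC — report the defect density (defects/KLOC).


Defect density = defects / KLOC
Defect density = 120 / 41
Defect density = 2.927 defects/KLOC

2.927 defects/KLOC


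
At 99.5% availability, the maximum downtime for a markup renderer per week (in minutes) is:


Formula: allowed downtime = period * (100 - SLA) / 100
Period (week) = 10080 minutes
Unavailability fraction = (100 - 99.5) / 100
Allowed downtime = 10080 * (100 - 99.5) / 100
Allowed downtime = 50.4 minutes

50.4 minutes


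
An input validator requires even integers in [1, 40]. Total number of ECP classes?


Constraint: even integers in [1, 40]
Class 1: x < 1 — out-of-range invalid
Class 2: x in [1,40] but odd — wrong type invalid
Class 3: x in [1,40] and even — valid
Class 4: x > 40 — out-of-range invalid
Total equivalence classes: 4

4 equivalence classes


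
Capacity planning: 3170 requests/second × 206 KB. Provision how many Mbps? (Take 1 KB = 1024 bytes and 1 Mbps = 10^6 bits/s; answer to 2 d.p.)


Formula: Mbps = payload_bytes * RPS * 8 / 1e6
Payload per request = 206 KB = 206 * 1024 = 210944 bytes
Total bytes/sec = 210944 * 3170 = 668692480
Total bits/sec = 668692480 * 8 = 5349539840
Mbps = 5349539840 / 1e6 = 5349.54

5349.54 Mbps


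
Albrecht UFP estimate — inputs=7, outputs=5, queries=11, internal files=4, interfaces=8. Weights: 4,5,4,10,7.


UFP = EI*4 + EO*5 + EQ*4 + ILF*10 + EIF*7
UFP = 7*4 + 5*5 + 11*4 + 4*10 + 8*7
UFP = 28 + 25 + 44 + 40 + 56
UFP = 193

193


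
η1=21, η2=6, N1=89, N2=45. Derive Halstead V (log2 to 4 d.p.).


Formula: V = N * log2(η), where N = N1 + N2 and η = η1 + η2
η = 21 + 6 = 27
N = 89 + 45 = 134
log2(27) ≈ 4.7549
V = 134 * 4.7549 = 637.16

637.16


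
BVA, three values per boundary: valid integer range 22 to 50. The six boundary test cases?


Range: [22, 50]
Boundaries: just below min, min, min+1, max-1, max, just above max
Values: [21, 22, 23, 49, 50, 51]

[21, 22, 23, 49, 50, 51]


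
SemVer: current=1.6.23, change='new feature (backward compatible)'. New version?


Current: 1.6.23
Change category: 'new feature (backward compatible)' → minor bump
SemVer rule: minor bump → increment MINOR, reset PATCH to 0 (MAJOR unchanged)
New: 1.7.0

1.7.0


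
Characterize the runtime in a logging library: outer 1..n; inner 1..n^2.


Reasoning: n times n^2
Complexity: O(n^3)

O(n^3)


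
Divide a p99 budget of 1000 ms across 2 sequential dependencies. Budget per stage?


Formula: per_stage = total_budget / stages
per_stage = 1000 / 2
per_stage = 500.0 ms

500.0 ms


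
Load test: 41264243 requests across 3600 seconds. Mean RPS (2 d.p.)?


Formula: throughput = requests / seconds
throughput = 41264243 / 3600
throughput = 11462.29 requests/second

11462.29 requests/second


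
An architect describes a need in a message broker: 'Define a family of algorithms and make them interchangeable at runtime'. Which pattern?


This matches the Strategy pattern

Strategy


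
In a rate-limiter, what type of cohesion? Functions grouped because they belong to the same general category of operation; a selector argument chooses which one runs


Reasoning: Grouped by category of activity, not by data or sequence
Type: Logical cohesion

Logical cohesion


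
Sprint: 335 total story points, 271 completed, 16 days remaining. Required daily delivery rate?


Formula: Required rate = Remaining points / Days left
Remaining = 335 - 271 = 64 points
Required rate = 64 / 16 = 4.0 points/day

4.0 points/day


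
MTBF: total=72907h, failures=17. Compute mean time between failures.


Formula: MTBF = Total operating time / Number of failures
MTBF = 72907 / 17
MTBF = 4288.65 hours

4288.65 hours


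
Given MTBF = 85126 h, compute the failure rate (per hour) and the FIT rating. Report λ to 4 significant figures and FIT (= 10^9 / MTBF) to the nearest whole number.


Formula: λ = 1 / MTBF; FIT = λ × 1e9 = 1e9 / MTBF
λ = 1 / 85126 ≈ 1.175e-05 failures/hour
FIT = 1e9 / 85126 ≈ 11747 failures per 1e9 hours (nearest whole number)

λ = 1.175e-05 /h, FIT = 11747


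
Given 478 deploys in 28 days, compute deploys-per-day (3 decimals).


Formula: deployments per day = releases / days
= 478 / 28
= 17.071 deploys/day
(equivalently, 119.5 deploys/week)

17.071 deploys/day


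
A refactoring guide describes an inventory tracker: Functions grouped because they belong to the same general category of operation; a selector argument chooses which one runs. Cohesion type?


Reasoning: Grouped by category of activity, not by data or sequence
Type: Logical cohesion

Logical cohesion


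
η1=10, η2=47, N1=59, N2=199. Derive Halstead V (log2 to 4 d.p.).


Formula: V = N * log2(η), where N = N1 + N2 and η = η1 + η2
η = 10 + 47 = 57
N = 59 + 199 = 258
log2(57) ≈ 5.8329
V = 258 * 5.8329 = 1504.89

1504.89


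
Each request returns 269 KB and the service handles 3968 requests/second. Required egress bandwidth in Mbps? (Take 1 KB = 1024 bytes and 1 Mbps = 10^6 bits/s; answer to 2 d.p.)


Formula: Mbps = payload_bytes * RPS * 8 / 1e6
Payload per request = 269 KB = 269 * 1024 = 275456 bytes
Total bytes/sec = 275456 * 3968 = 1093009408
Total bits/sec = 1093009408 * 8 = 8744075264
Mbps = 8744075264 / 1e6 = 8744.08

8744.08 Mbps


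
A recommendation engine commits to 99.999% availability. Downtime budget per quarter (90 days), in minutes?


Formula: allowed downtime = period * (100 - SLA) / 100
Period (quarter (90 days)) = 129600 minutes
Unavailability fraction = (100 - 99.999) / 100
Allowed downtime = 129600 * (100 - 99.999) / 100
Allowed downtime = 1.296 minutes

1.296 minutes


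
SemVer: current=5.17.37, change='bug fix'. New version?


Current: 5.17.37
Change category: 'bug fix' → patch bump
SemVer rule: patch bump → increment PATCH (MAJOR and MINOR unchanged)
New: 5.17.38

5.17.38


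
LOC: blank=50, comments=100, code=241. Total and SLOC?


Total LOC = blank + comment + code
Total LOC = 50 + 100 + 241 = 391
SLOC (source only) = code = 241

Total LOC: 391, SLOC: 241


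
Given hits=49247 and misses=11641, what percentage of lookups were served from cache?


Formula: hit rate = hits / (hits + misses) * 100
hit rate = 49247 / (49247 + 11641) * 100
hit rate = 49247 / 60888 * 100
hit rate = 80.88%

80.88%


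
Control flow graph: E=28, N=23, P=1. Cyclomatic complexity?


Formula: V(G) = E - N + 2P
V(G) = 28 - 23 + 2*1
V(G) = 5 + 2
V(G) = 7

7


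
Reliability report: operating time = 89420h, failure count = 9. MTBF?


Formula: MTBF = Total operating time / Number of failures
MTBF = 89420 / 9
MTBF = 9935.56 hours

9935.56 hours


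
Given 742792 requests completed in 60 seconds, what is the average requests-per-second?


Formula: throughput = requests / seconds
throughput = 742792 / 60
throughput = 12379.87 requests/second

12379.87 requests/second


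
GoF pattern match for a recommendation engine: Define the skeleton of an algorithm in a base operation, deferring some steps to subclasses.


This matches the Template Method pattern

Template Method


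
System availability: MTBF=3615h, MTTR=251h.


Availability = MTBF / (MTBF + MTTR)
Availability = 3615 / (3615 + 251)
Availability = 3615 / 3866
Availability = 93.5075%

93.5075%


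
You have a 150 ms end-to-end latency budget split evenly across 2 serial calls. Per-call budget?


Formula: per_stage = total_budget / stages
per_stage = 150 / 2
per_stage = 75.0 ms

75.0 ms


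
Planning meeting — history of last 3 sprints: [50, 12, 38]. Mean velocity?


Formula: Avg velocity = Total points / Number of sprints
Points: [50, 12, 38]
Sum = 50 + 12 + 38 = 100
Avg velocity = 100 / 3 = 33.33 points/sprint

33.33 points/sprint


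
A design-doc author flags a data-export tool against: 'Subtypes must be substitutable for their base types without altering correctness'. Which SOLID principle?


This describes the Liskov Substitution Principle (LSP)

Liskov Substitution Principle (LSP)


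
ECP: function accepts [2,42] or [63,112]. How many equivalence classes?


Valid ranges: [2,42] and [63,112]
Class 1: x < 2 — invalid
Class 2: 2 ≤ x ≤ 42 — valid
Class 3: 42 < x < 63 — invalid (gap between ranges)
Class 4: 63 ≤ x ≤ 112 — valid
Class 5: x > 112 — invalid
Total equivalence classes: 5

5 equivalence classes


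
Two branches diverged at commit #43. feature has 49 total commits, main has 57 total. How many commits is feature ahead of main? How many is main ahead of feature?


Common ancestor: commit #43
feature commits after divergence: 49 - 43 = 6
main commits after divergence: 57 - 43 = 14
feature is 6 commits ahead of main
main is 14 commits ahead of feature

feature ahead: 6, main ahead: 14


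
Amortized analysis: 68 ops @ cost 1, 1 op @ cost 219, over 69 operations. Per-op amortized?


Formula: Amortized cost = Total cost / Operations
Total cost = (68 * 1) + (1 * 219)
Total cost = 68 + 219 = 287
Amortized = 287 / 69 = 4.1594

4.1594


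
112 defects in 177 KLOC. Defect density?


Defect density = defects / KLOC
Defect density = 112 / 177
Defect density = 0.633 defects/KLOC

0.633 defects/KLOC


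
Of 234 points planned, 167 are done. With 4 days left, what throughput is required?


Formula: Required rate = Remaining points / Days left
Remaining = 234 - 167 = 67 points
Required rate = 67 / 4 = 16.75 points/day

16.75 points/day


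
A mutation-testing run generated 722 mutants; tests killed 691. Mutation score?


Mutation score = killed / total * 100
Mutation score = 691 / 722 * 100
Mutation score = 95.71%

95.71%


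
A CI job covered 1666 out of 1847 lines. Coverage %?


Coverage = covered / total * 100
Coverage = 1666 / 1847 * 100
Coverage = 90.2%

90.2%


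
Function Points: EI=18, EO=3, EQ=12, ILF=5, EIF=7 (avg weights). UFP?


UFP = EI*4 + EO*5 + EQ*4 + ILF*10 + EIF*7
UFP = 18*4 + 3*5 + 12*4 + 5*10 + 7*7
UFP = 72 + 15 + 48 + 50 + 49
UFP = 234

234


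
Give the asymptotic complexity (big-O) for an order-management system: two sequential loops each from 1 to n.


Reasoning: sequential dominates: O(n) + O(n) = O(n)
Complexity: O(n)

O(n)


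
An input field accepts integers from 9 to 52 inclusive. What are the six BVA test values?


Range: [9, 52]
Boundaries: just below min, min, min+1, max-1, max, just above max
Values: [8, 9, 10, 51, 52, 53]

[8, 9, 10, 51, 52, 53]


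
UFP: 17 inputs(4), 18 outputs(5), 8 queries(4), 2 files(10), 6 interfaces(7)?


UFP = EI*4 + EO*5 + EQ*4 + ILF*10 + EIF*7
UFP = 17*4 + 18*5 + 8*4 + 2*10 + 6*7
UFP = 68 + 90 + 32 + 20 + 42
UFP = 252

252


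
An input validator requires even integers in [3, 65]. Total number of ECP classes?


Constraint: even integers in [3, 65]
Class 1: x < 3 — out-of-range invalid
Class 2: x in [3,65] but odd — wrong type invalid
Class 3: x in [3,65] and even — valid
Class 4: x > 65 — out-of-range invalid
Total equivalence classes: 4

4 equivalence classes


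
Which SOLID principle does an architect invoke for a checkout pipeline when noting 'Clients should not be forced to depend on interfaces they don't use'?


This describes the Interface Segregation Principle (ISP)

Interface Segregation Principle (ISP)


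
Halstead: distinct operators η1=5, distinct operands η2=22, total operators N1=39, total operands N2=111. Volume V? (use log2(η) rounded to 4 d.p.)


Formula: V = N * log2(η), where N = N1 + N2 and η = η1 + η2
η = 5 + 22 = 27
N = 39 + 111 = 150
log2(27) ≈ 4.7549
V = 150 * 4.7549 = 713.24

713.24


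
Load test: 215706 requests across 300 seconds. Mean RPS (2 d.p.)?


Formula: throughput = requests / seconds
throughput = 215706 / 300
throughput = 719.02 requests/second

719.02 requests/second


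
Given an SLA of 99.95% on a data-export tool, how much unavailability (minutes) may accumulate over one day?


Formula: allowed downtime = period * (100 - SLA) / 100
Period (day) = 1440 minutes
Unavailability fraction = (100 - 99.95) / 100
Allowed downtime = 1440 * (100 - 99.95) / 100
Allowed downtime = 0.72 minutes

0.72 minutes


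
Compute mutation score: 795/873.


Mutation score = killed / total * 100
Mutation score = 795 / 873 * 100
Mutation score = 91.07%

91.07%


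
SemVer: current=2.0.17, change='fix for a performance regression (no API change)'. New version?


Current: 2.0.17
Change category: 'fix for a performance regression (no API change)' → patch bump
SemVer rule: patch bump → increment PATCH (MAJOR and MINOR unchanged)
New: 2.0.18

2.0.18


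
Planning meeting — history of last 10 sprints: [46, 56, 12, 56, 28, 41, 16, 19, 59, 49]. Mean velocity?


Formula: Avg velocity = Total points / Number of sprints
Points: [46, 56, 12, 56, 28, 41, 16, 19, 59, 49]
Sum = 46 + 56 + 12 + 56 + 28 + 41 + 16 + 19 + 59 + 49 = 382
Avg velocity = 382 / 10 = 38.2 points/sprint

38.2 points/sprint


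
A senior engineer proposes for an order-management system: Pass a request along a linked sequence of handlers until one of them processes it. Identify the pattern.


This matches the Chain of Responsibility pattern

Chain of Responsibility


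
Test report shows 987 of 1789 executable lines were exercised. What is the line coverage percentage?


Coverage = covered / total * 100
Coverage = 987 / 1789 * 100
Coverage = 55.17%

55.17%


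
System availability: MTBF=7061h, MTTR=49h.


Availability = MTBF / (MTBF + MTTR)
Availability = 7061 / (7061 + 49)
Availability = 7061 / 7110
Availability = 99.3108%

99.3108%


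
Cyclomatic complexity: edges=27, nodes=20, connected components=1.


Formula: V(G) = E - N + 2P
V(G) = 27 - 20 + 2*1
V(G) = 7 + 2
V(G) = 9

9


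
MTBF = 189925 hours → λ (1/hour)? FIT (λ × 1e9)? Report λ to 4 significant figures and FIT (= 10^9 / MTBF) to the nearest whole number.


Formula: λ = 1 / MTBF; FIT = λ × 1e9 = 1e9 / MTBF
λ = 1 / 189925 ≈ 5.265e-06 failures/hour
FIT = 1e9 / 189925 ≈ 5265 failures per 1e9 hours (nearest whole number)

λ = 5.265e-06 /h, FIT = 5265


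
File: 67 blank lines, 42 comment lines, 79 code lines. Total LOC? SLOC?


Total LOC = blank + comment + code
Total LOC = 67 + 42 + 79 = 188
SLOC (source only) = code = 79

Total LOC: 188, SLOC: 79


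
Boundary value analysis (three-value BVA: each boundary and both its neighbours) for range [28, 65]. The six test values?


Range: [28, 65]
Boundaries: just below min, min, min+1, max-1, max, just above max
Values: [27, 28, 29, 64, 65, 66]

[27, 28, 29, 64, 65, 66]


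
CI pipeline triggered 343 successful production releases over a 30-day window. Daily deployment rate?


Formula: deployments per day = releases / days
= 343 / 30
= 11.433 deploys/day
(equivalently, 80.03 deploys/week)

11.433 deploys/day


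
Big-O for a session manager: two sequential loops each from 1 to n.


Reasoning: sequential dominates: O(n) + O(n) = O(n)
Complexity: O(n)

O(n)


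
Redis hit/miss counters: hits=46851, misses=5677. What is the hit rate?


Formula: hit rate = hits / (hits + misses) * 100
hit rate = 46851 / (46851 + 5677) * 100
hit rate = 46851 / 52528 * 100
hit rate = 89.19%

89.19%


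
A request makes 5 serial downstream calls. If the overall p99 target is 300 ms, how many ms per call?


Formula: per_stage = total_budget / stages
per_stage = 300 / 5
per_stage = 60.0 ms

60.0 ms


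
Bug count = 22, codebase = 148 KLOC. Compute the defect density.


Defect density = defects / KLOC
Defect density = 22 / 148
Defect density = 0.149 defects/KLOC

0.149 defects/KLOC


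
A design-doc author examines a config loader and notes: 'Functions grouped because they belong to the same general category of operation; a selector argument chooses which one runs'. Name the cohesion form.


Reasoning: Grouped by category of activity, not by data or sequence
Type: Logical cohesion

Logical cohesion


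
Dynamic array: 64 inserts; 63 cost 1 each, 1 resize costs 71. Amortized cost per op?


Formula: Amortized cost = Total cost / Operations
Total cost = (63 * 1) + (1 * 71)
Total cost = 63 + 71 = 134
Amortized = 134 / 64 = 2.0938

2.0938


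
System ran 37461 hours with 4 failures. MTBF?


Formula: MTBF = Total operating time / Number of failures
MTBF = 37461 / 4
MTBF = 9365.25 hours

9365.25 hours


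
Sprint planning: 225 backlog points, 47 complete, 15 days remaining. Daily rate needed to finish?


Formula: Required rate = Remaining points / Days left
Remaining = 225 - 47 = 178 points
Required rate = 178 / 15 = 11.87 points/day

11.87 points/day


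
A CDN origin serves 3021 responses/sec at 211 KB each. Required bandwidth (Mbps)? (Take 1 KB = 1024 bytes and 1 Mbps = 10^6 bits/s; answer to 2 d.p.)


Formula: Mbps = payload_bytes * RPS * 8 / 1e6
Payload per request = 211 KB = 211 * 1024 = 216064 bytes
Total bytes/sec = 216064 * 3021 = 652729344
Total bits/sec = 652729344 * 8 = 5221834752
Mbps = 5221834752 / 1e6 = 5221.83

5221.83 Mbps


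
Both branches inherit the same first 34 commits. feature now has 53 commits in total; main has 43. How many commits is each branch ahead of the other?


Common ancestor: commit #34
feature commits after divergence: 53 - 34 = 19
main commits after divergence: 43 - 34 = 9
feature is 19 commits ahead of main
main is 9 commits ahead of feature

feature ahead: 19, main ahead: 9


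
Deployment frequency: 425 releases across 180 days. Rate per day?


Formula: deployments per day = releases / days
= 425 / 180
= 2.361 deploys/day
(equivalently, 16.53 deploys/week)

2.361 deploys/day


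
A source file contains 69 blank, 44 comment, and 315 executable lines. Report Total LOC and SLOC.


Total LOC = blank + comment + code
Total LOC = 69 + 44 + 315 = 428
SLOC (source only) = code = 315

Total LOC: 428, SLOC: 315


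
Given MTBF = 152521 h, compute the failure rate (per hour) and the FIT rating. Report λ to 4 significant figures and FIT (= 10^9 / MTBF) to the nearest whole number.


Formula: λ = 1 / MTBF; FIT = λ × 1e9 = 1e9 / MTBF
λ = 1 / 152521 ≈ 6.556e-06 failures/hour
FIT = 1e9 / 152521 ≈ 6556 failures per 1e9 hours (nearest whole number)

λ = 6.556e-06 /h, FIT = 6556


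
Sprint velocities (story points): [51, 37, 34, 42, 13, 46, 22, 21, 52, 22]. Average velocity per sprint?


Formula: Avg velocity = Total points / Number of sprints
Points: [51, 37, 34, 42, 13, 46, 22, 21, 52, 22]
Sum = 51 + 37 + 34 + 42 + 13 + 46 + 22 + 21 + 52 + 22 = 340
Avg velocity = 340 / 10 = 34.0 points/sprint

34.0 points/sprint


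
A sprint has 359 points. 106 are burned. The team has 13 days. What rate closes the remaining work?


Formula: Required rate = Remaining points / Days left
Remaining = 359 - 106 = 253 points
Required rate = 253 / 13 = 19.46 points/day

19.46 points/day


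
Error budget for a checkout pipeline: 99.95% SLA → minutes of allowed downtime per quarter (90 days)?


Formula: allowed downtime = period * (100 - SLA) / 100
Period (quarter (90 days)) = 129600 minutes
Unavailability fraction = (100 - 99.95) / 100
Allowed downtime = 129600 * (100 - 99.95) / 100
Allowed downtime = 64.8 minutes

64.8 minutes


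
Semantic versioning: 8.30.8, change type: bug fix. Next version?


Current: 8.30.8
Change category: 'bug fix' → patch bump
SemVer rule: patch bump → increment PATCH (MAJOR and MINOR unchanged)
New: 8.30.9

8.30.9


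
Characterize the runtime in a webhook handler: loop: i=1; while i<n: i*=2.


Reasoning: i doubles each step so iterations are log2(n)
Complexity: O(log n)

O(log n)


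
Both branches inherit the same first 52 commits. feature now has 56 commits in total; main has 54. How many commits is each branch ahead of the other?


Common ancestor: commit #52
feature commits after divergence: 56 - 52 = 4
main commits after divergence: 54 - 52 = 2
feature is 4 commits ahead of main
main is 2 commits ahead of feature

feature ahead: 4, main ahead: 2


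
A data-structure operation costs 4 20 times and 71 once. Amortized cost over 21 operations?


Formula: Amortized cost = Total cost / Operations
Total cost = (20 * 4) + (1 * 71)
Total cost = 80 + 71 = 151
Amortized = 151 / 21 = 7.1905

7.1905


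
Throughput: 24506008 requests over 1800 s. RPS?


Formula: throughput = requests / seconds
throughput = 24506008 / 1800
throughput = 13614.45 requests/second

13614.45 requests/second


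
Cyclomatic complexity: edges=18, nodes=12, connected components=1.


Formula: V(G) = E - N + 2P
V(G) = 18 - 12 + 2*1
V(G) = 6 + 2
V(G) = 8

8


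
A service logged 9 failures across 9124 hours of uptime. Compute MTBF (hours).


Formula: MTBF = Total operating time / Number of failures
MTBF = 9124 / 9
MTBF = 1013.78 hours

1013.78 hours


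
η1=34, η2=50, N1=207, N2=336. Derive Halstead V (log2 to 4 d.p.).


Formula: V = N * log2(η), where N = N1 + N2 and η = η1 + η2
η = 34 + 50 = 84
N = 207 + 336 = 543
log2(84) ≈ 6.3923
V = 543 * 6.3923 = 3471.02

3471.02


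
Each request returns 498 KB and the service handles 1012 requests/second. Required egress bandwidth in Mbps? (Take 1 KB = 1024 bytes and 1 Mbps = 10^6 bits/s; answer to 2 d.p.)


Formula: Mbps = payload_bytes * RPS * 8 / 1e6
Payload per request = 498 KB = 498 * 1024 = 509952 bytes
Total bytes/sec = 509952 * 1012 = 516071424
Total bits/sec = 516071424 * 8 = 4128571392
Mbps = 4128571392 / 1e6 = 4128.57

4128.57 Mbps


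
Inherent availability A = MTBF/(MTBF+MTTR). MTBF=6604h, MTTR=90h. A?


Availability = MTBF / (MTBF + MTTR)
Availability = 6604 / (6604 + 90)
Availability = 6604 / 6694
Availability = 98.6555%

98.6555%


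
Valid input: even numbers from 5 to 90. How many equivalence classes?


Constraint: even integers in [5, 90]
Class 1: x < 5 — out-of-range invalid
Class 2: x in [5,90] but odd — wrong type invalid
Class 3: x in [5,90] and even — valid
Class 4: x > 90 — out-of-range invalid
Total equivalence classes: 4

4 equivalence classes


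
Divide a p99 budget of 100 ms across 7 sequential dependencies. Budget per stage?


Formula: per_stage = total_budget / stages
per_stage = 100 / 7
per_stage = 14.29 ms

14.29 ms


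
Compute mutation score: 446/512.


Mutation score = killed / total * 100
Mutation score = 446 / 512 * 100
Mutation score = 87.11%

87.11%


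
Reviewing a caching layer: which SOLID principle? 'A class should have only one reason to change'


This describes the Single Responsibility Principle (SRP)

Single Responsibility Principle (SRP)


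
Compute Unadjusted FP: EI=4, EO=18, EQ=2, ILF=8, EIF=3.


UFP = EI*4 + EO*5 + EQ*4 + ILF*10 + EIF*7
UFP = 4*4 + 18*5 + 2*4 + 8*10 + 3*7
UFP = 16 + 90 + 8 + 80 + 21
UFP = 215

215


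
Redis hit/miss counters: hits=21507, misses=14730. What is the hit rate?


Formula: hit rate = hits / (hits + misses) * 100
hit rate = 21507 / (21507 + 14730) * 100
hit rate = 21507 / 36237 * 100
hit rate = 59.35%

59.35%


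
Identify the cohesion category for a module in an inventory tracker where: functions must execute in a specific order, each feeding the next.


Reasoning: Output of one is input to next
Type: Sequential cohesion

Sequential cohesion


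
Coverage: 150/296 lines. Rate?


Coverage = covered / total * 100
Coverage = 150 / 296 * 100
Coverage = 50.68%

50.68%


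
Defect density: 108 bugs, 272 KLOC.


Defect density = defects / KLOC
Defect density = 108 / 272
Defect density = 0.397 defects/KLOC

0.397 defects/KLOC


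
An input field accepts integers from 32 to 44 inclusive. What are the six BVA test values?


Range: [32, 44]
Boundaries: just below min, min, min+1, max-1, max, just above max
Values: [31, 32, 33, 43, 44, 45]

[31, 32, 33, 43, 44, 45]


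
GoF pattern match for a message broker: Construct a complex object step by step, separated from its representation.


This matches the Builder pattern

Builder


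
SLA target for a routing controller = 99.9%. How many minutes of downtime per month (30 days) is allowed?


Formula: allowed downtime = period * (100 - SLA) / 100
Period (month (30 days)) = 43200 minutes
Unavailability fraction = (100 - 99.9) / 100
Allowed downtime = 43200 * (100 - 99.9) / 100
Allowed downtime = 43.2 minutes

43.2 minutes


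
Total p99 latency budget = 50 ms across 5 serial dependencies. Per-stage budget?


Formula: per_stage = total_budget / stages
per_stage = 50 / 5
per_stage = 10.0 ms

10.0 ms


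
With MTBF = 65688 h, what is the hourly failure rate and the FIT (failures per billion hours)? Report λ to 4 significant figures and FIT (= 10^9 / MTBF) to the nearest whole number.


Formula: λ = 1 / MTBF; FIT = λ × 1e9 = 1e9 / MTBF
λ = 1 / 65688 ≈ 1.522e-05 failures/hour
FIT = 1e9 / 65688 ≈ 15223 failures per 1e9 hours (nearest whole number)

λ = 1.522e-05 /h, FIT = 15223


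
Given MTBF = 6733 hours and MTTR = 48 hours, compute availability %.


Availability = MTBF / (MTBF + MTTR)
Availability = 6733 / (6733 + 48)
Availability = 6733 / 6781
Availability = 99.2921%

99.2921%


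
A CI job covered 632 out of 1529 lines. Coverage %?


Coverage = covered / total * 100
Coverage = 632 / 1529 * 100
Coverage = 41.33%

41.33%


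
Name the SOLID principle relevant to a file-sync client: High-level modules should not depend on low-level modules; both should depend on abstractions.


This describes the Dependency Inversion Principle (DIP)

Dependency Inversion Principle (DIP)


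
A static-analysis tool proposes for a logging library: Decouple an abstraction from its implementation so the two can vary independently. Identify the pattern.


This matches the Bridge pattern

Bridge


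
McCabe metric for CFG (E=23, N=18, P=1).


Formula: V(G) = E - N + 2P
V(G) = 23 - 18 + 2*1
V(G) = 5 + 2
V(G) = 7

7


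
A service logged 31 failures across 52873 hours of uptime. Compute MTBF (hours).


Formula: MTBF = Total operating time / Number of failures
MTBF = 52873 / 31
MTBF = 1705.58 hours

1705.58 hours


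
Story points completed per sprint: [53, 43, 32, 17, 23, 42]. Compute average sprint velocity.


Formula: Avg velocity = Total points / Number of sprints
Points: [53, 43, 32, 17, 23, 42]
Sum = 53 + 43 + 32 + 17 + 23 + 42 = 210
Avg velocity = 210 / 6 = 35.0 points/sprint

35.0 points/sprint


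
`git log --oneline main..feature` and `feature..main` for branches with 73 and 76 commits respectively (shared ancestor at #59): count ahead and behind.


Common ancestor: commit #59
feature commits after divergence: 73 - 59 = 14
main commits after divergence: 76 - 59 = 17
feature is 14 commits ahead of main
main is 17 commits ahead of feature

feature ahead: 14, main ahead: 17


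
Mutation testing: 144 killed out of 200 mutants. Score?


Mutation score = killed / total * 100
Mutation score = 144 / 200 * 100
Mutation score = 72.0%

72.0%


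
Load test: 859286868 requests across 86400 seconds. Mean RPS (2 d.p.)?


Formula: throughput = requests / seconds
throughput = 859286868 / 86400
throughput = 9945.45 requests/second

9945.45 requests/second


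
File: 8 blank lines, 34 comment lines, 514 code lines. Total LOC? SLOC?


Total LOC = blank + comment + code
Total LOC = 8 + 34 + 514 = 556
SLOC (source only) = code = 514

Total LOC: 556, SLOC: 514


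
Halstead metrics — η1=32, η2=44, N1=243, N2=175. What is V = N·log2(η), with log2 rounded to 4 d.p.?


Formula: V = N * log2(η), where N = N1 + N2 and η = η1 + η2
η = 32 + 44 = 76
N = 243 + 175 = 418
log2(76) ≈ 6.2479
V = 418 * 6.2479 = 2611.62

2611.62


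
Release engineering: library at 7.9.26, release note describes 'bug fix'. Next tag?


Current: 7.9.26
Change category: 'bug fix' → patch bump
SemVer rule: patch bump → increment PATCH (MAJOR and MINOR unchanged)
New: 7.9.27

7.9.27


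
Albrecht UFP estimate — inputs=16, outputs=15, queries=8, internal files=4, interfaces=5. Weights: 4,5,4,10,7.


UFP = EI*4 + EO*5 + EQ*4 + ILF*10 + EIF*7
UFP = 16*4 + 15*5 + 8*4 + 4*10 + 5*7
UFP = 64 + 75 + 32 + 40 + 35
UFP = 246

246


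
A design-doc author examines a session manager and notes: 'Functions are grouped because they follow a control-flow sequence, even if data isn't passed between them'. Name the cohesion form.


Reasoning: Grouped by order of execution within a routine, not by data flow
Type: Procedural cohesion

Procedural cohesion


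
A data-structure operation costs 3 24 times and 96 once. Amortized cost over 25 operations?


Formula: Amortized cost = Total cost / Operations
Total cost = (24 * 3) + (1 * 96)
Total cost = 72 + 96 = 168
Amortized = 168 / 25 = 6.72

6.72


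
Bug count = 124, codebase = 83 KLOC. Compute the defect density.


Defect density = defects / KLOC
Defect density = 124 / 83
Defect density = 1.494 defects/KLOC

1.494 defects/KLOC


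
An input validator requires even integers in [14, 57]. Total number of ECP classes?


Constraint: even integers in [14, 57]
Class 1: x < 14 — out-of-range invalid
Class 2: x in [14,57] but odd — wrong type invalid
Class 3: x in [14,57] and even — valid
Class 4: x > 57 — out-of-range invalid
Total equivalence classes: 4

4 equivalence classes


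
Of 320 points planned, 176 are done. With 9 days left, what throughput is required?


Formula: Required rate = Remaining points / Days left
Remaining = 320 - 176 = 144 points
Required rate = 144 / 9 = 16.0 points/day

16.0 points/day


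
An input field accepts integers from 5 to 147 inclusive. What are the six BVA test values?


Range: [5, 147]
Boundaries: just below min, min, min+1, max-1, max, just above max
Values: [4, 5, 6, 146, 147, 148]

[4, 5, 6, 146, 147, 148]


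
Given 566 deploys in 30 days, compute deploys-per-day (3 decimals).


Formula: deployments per day = releases / days
= 566 / 30
= 18.867 deploys/day
(equivalently, 132.07 deploys/week)

18.867 deploys/day


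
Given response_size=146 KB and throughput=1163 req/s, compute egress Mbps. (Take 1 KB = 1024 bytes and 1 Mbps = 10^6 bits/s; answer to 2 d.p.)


Formula: Mbps = payload_bytes * RPS * 8 / 1e6
Payload per request = 146 KB = 146 * 1024 = 149504 bytes
Total bytes/sec = 149504 * 1163 = 173873152
Total bits/sec = 173873152 * 8 = 1390985216
Mbps = 1390985216 / 1e6 = 1390.99

1390.99 Mbps


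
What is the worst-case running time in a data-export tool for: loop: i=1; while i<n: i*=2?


Reasoning: i doubles each step so iterations are log2(n)
Complexity: O(log n)

O(log n)


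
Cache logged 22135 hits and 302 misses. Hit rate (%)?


Formula: hit rate = hits / (hits + misses) * 100
hit rate = 22135 / (22135 + 302) * 100
hit rate = 22135 / 22437 * 100
hit rate = 98.65%

98.65%


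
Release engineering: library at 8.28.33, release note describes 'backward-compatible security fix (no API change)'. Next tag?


Current: 8.28.33
Change category: 'backward-compatible security fix (no API change)' → patch bump
SemVer rule: patch bump → increment PATCH (MAJOR and MINOR unchanged)
New: 8.28.34

8.28.34


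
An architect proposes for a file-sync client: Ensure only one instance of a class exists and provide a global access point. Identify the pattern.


This matches the Singleton pattern

Singleton


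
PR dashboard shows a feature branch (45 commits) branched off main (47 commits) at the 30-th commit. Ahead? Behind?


Common ancestor: commit #30
feature commits after divergence: 45 - 30 = 15
main commits after divergence: 47 - 30 = 17
feature is 15 commits ahead of main
main is 17 commits ahead of feature

feature ahead: 15, main ahead: 17


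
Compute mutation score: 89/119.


Mutation score = killed / total * 100
Mutation score = 89 / 119 * 100
Mutation score = 74.79%

74.79%


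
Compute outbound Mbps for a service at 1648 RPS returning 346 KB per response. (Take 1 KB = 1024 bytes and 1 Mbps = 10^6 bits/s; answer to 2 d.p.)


Formula: Mbps = payload_bytes * RPS * 8 / 1e6
Payload per request = 346 KB = 346 * 1024 = 354304 bytes
Total bytes/sec = 354304 * 1648 = 583892992
Total bits/sec = 583892992 * 8 = 4671143936
Mbps = 4671143936 / 1e6 = 4671.14

4671.14 Mbps


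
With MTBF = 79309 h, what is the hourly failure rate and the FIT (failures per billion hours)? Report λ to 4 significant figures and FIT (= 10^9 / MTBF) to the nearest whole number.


Formula: λ = 1 / MTBF; FIT = λ × 1e9 = 1e9 / MTBF
λ = 1 / 79309 ≈ 1.261e-05 failures/hour
FIT = 1e9 / 79309 ≈ 12609 failures per 1e9 hours (nearest whole number)

λ = 1.261e-05 /h, FIT = 12609


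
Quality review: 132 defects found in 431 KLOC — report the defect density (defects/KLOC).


Defect density = defects / KLOC
Defect density = 132 / 431
Defect density = 0.306 defects/KLOC

0.306 defects/KLOC


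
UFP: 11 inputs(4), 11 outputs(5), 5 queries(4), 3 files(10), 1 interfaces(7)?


UFP = EI*4 + EO*5 + EQ*4 + ILF*10 + EIF*7
UFP = 11*4 + 11*5 + 5*4 + 3*10 + 1*7
UFP = 44 + 55 + 20 + 30 + 7
UFP = 156

156


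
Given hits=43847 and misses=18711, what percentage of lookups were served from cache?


Formula: hit rate = hits / (hits + misses) * 100
hit rate = 43847 / (43847 + 18711) * 100
hit rate = 43847 / 62558 * 100
hit rate = 70.09%

70.09%


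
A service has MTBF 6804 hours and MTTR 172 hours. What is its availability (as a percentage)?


Availability = MTBF / (MTBF + MTTR)
Availability = 6804 / (6804 + 172)
Availability = 6804 / 6976
Availability = 97.5344%

97.5344%


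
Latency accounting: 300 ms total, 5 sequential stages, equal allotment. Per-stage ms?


Formula: per_stage = total_budget / stages
per_stage = 300 / 5
per_stage = 60.0 ms

60.0 ms


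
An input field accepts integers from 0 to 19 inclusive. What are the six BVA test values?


Range: [0, 19]
Boundaries: just below min, min, min+1, max-1, max, just above max
Values: [-1, 0, 1, 18, 19, 20]

[-1, 0, 1, 18, 19, 20]


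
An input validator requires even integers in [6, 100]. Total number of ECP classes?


Constraint: even integers in [6, 100]
Class 1: x < 6 — out-of-range invalid
Class 2: x in [6,100] but odd — wrong type invalid
Class 3: x in [6,100] and even — valid
Class 4: x > 100 — out-of-range invalid
Total equivalence classes: 4

4 equivalence classes


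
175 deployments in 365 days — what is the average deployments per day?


Formula: deployments per day = releases / days
= 175 / 365
= 0.479 deploys/day
(equivalently, 3.36 deploys/week)

0.479 deploys/day


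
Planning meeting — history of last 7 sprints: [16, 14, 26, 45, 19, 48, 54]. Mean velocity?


Formula: Avg velocity = Total points / Number of sprints
Points: [16, 14, 26, 45, 19, 48, 54]
Sum = 16 + 14 + 26 + 45 + 19 + 48 + 54 = 222
Avg velocity = 222 / 7 = 31.71 points/sprint

31.71 points/sprint


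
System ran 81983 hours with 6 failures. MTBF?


Formula: MTBF = Total operating time / Number of failures
MTBF = 81983 / 6
MTBF = 13663.83 hours

13663.83 hours


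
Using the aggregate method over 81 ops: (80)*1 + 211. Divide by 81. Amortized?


Formula: Amortized cost = Total cost / Operations
Total cost = (80 * 1) + (1 * 211)
Total cost = 80 + 211 = 291
Amortized = 291 / 81 = 3.5926

3.5926


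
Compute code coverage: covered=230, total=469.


Coverage = covered / total * 100
Coverage = 230 / 469 * 100
Coverage = 49.04%

49.04%


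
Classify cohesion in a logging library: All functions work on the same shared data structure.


Reasoning: Functions share data
Type: Communicational cohesion

Communicational cohesion


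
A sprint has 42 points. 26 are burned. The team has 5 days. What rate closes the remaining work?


Formula: Required rate = Remaining points / Days left
Remaining = 42 - 26 = 16 points
Required rate = 16 / 5 = 3.2 points/day

3.2 points/day


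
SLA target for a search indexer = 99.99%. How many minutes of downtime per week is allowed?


Formula: allowed downtime = period * (100 - SLA) / 100
Period (week) = 10080 minutes
Unavailability fraction = (100 - 99.99) / 100
Allowed downtime = 10080 * (100 - 99.99) / 100
Allowed downtime = 1.008 minutes

1.008 minutes


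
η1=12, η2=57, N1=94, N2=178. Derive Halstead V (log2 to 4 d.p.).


Formula: V = N * log2(η), where N = N1 + N2 and η = η1 + η2
η = 12 + 57 = 69
N = 94 + 178 = 272
log2(69) ≈ 6.1085
V = 272 * 6.1085 = 1661.51

1661.51
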